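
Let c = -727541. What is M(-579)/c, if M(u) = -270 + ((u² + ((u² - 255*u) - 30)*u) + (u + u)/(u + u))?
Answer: 279238652/727541 ≈ 383.81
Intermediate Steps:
M(u) = -269 + u² + u*(-30 + u² - 255*u) (M(u) = -270 + ((u² + (-30 + u² - 255*u)*u) + (2*u)/((2*u))) = -270 + ((u² + u*(-30 + u² - 255*u)) + (2*u)*(1/(2*u))) = -270 + ((u² + u*(-30 + u² - 255*u)) + 1) = -270 + (1 + u² + u*(-30 + u² - 255*u)) = -269 + u² + u*(-30 + u² - 255*u))
M(-579)/c = (-269 + (-579)³ - 254*(-579)² - 30*(-579))/(-727541) = (-269 - 194104539 - 254*335241 + 17370)*(-1/727541) = (-269 - 194104539 - 85151214 + 17370)*(-1/727541) = -279238652*(-1/727541) = 279238652/727541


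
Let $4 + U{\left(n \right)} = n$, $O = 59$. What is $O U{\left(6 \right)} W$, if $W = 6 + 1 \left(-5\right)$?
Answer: $118$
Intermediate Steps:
$U{\left(n \right)} = -4 + n$
$W = 1$ ($W = 6 - 5 = 1$)
$O U{\left(6 \right)} W = 59 \left(-4 + 6\right) 1 = 59 \cdot 2 \cdot 1 = 118 \cdot 1 = 118$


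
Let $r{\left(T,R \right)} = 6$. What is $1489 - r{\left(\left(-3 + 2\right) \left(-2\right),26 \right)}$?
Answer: $1483$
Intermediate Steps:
$1489 - r{\left(\left(-3 + 2\right) \left(-2\right),26 \right)} = 1489 - 6 = 1483$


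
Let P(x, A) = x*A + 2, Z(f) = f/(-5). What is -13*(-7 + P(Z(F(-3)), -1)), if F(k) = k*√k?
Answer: 65 + 39*I*√3/5 ≈ 65.0 + 13.51*I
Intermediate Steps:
F(k) = k^(3/2)
Z(f) = -f/5 (Z(f) = f*(-⅕) = -f/5)
P(x, A) = 2 + A*x (P(x, A) = A*x + 2 = 2 + A*x)
-13*(-7 + P(Z(F(-3)), -1)) = -13*(-7 + (2 - (-1)*(-3)^(3/2)/5)) = -13*(-7 + (2 - (-1)*(-3*I*√3)/5)) = -13*(-7 + (2 - 3*I*√3/5)) = -13*(-5 - 3*I*√3/5) = 65 + 39*I*√3/5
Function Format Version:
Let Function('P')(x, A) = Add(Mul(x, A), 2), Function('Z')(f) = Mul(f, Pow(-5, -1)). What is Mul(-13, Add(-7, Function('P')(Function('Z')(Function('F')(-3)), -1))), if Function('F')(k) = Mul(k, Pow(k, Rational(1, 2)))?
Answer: Add(65, Mul(Rational(39, 5), I, Pow(3, Rational(1, 2)))) ≈ Add(65.000, Mul(13.510, I))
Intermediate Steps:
Function('F')(k) = Pow(k, Rational(3, 2))
Function('Z')(f) = Mul(Rational(-1, 5), f) (Function('Z')(f) = Mul(f, Rational(-1, 5)) = Mul(Rational(-1, 5), f))
Function('P')(x, A) = Add(2, Mul(A, x)) (Function('P')(x, A) = Add(Mul(A, x), 2) = Add(2, Mul(A, x)))
Mul(-13, Add(-7, Function('P')(Function('Z')(Function('F')(-3)), -1))) = Mul(-13, Add(-7, Add(2, Mul(-1, Mul(Rational(-1, 5), Pow(-3, Rational(3, 2))))))) = Mul(-13, Add(-7, Add(2, Mul(-1, Mul(Rational(-1, 5), Mul(-3, I, Pow(3, Rational(1, 2)))))))) = Mul(-13, Add(-7, Add(2, Mul(-1, Mul(Rational(3, 5), I, Pow(3, Rational(1, 2))))))) = Mul(-13, Add(-7, Add(2, Mul(Rational(-3, 5), I, Pow(3, Rational(1, 2)))))) = Mul(-13, Add(-5, Mul(Rational(-3, 5), I, Pow(3, Rational(1, 2))))) = Add(65, Mul(Rational(39, 5), I, Pow(3, Rational(1, 2))))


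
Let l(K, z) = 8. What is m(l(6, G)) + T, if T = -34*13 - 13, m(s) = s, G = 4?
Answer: -447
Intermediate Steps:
T = -455 (T = -442 - 13 = -455)
m(l(6, G)) + T = 8 - 455 = -447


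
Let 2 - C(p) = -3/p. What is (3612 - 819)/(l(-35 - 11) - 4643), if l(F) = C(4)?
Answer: -3724/6187 ≈ -0.60191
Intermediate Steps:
C(p) = 2 + 3/p (C(p) = 2 - (-3)/p = 2 + 3/p)
l(F) = 11/4 (l(F) = 2 + 3/4 = 11/4)
(3612 - 819)/(l(-35 - 11) - 4643) = (3612 - 819)/(11/4 - 4643) = 2793/(-18561/4) = 2793*(-4/18561) = -3724/6187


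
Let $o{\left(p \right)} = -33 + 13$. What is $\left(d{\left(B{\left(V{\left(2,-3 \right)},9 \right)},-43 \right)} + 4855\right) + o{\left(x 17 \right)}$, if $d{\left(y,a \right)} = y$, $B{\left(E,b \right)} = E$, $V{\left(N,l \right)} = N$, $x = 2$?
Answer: $4837$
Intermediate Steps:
$o{\left(p \right)} = -20$
$\left(d{\left(B{\left(V{\left(2,-3 \right)},9 \right)},-43 \right)} + 4855\right) + o{\left(x 17 \right)} = \left(2 + 4855\right) - 20 = 4857 - 20 = 4837$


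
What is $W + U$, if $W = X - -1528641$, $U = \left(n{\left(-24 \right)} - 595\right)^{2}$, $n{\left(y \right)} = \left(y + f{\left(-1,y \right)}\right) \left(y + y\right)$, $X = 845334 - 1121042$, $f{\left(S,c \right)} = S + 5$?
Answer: $1386158$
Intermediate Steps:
$f{\left(S,c \right)} = 5 + S$
$X = -275708$
$n{\left(y \right)} = 2 y \left(4 + y\right)$ ($n{\left(y \right)} = \left(y + \left(5 - 1\right)\right) \left(y + y\right) = \left(y + 4\right) 2 y = \left(4 + y\right) 2 y = 2 y \left(4 + y\right)$)
$U = 133225$ ($U = \left(2 \left(-24\right) \left(4 - 24\right) - 595\right)^{2} = \left(2 \left(-24\right) \left(-20\right) - 595\right)^{2} = \left(960 - 595\right)^{2} = 365^{2} = 133225$)
$W = 1252933$ ($W = -275708 - -1528641 = -275708 + 1528641 = 1252933$)
$W + U = 1252933 + 133225 = 1386158$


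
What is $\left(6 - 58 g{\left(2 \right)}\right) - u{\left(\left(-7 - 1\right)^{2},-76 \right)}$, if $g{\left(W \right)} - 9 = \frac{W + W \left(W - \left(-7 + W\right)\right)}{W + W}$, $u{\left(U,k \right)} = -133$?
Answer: $-615$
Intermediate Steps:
$g{\left(W \right)} = 13$ ($g{\left(W \right)} = 9 + \frac{W + W \left(W - \left(-7 + W\right)\right)}{W + W} = 9 + \frac{W + W 7}{2 W} = 9 + \left(W + 7 W\right) \frac{1}{2 W} = 9 + 8 W \frac{1}{2 W} = 9 + 4 = 13$)
$\left(6 - 58 g{\left(2 \right)}\right) - u{\left(\left(-7 - 1\right)^{2},-76 \right)} = \left(6 - 754\right) - -133 = \left(6 - 754\right) + 133 = -748 + 133 = -615$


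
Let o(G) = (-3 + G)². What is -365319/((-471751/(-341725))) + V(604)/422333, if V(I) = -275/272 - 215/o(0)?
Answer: -129067067689463997805/487729764923184 ≈ -2.6463e+5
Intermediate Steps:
V(I) = -60955/2448 (V(I) = -275/272 - 215/(-3 + 0)² = -275*1/272 - 215/((-3)²) = -275/272 - 215/9 = -60955/2448)
-365319/((-471751/(-341725))) + V(604)/422333 = -365319/((-471751/(-341725))) - 60955/2448/422333 = -365319/((-471751*(-1/341725))) - 60955/2448*1/422333 = -365319/471751/341725 - 60955/1033871184 = -365319*341725/471751 - 60955/1033871184 = -124838635275/471751 - 60955/1033871184 = -129067067689463997805/487729764923184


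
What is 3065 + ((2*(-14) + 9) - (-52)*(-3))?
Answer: 2890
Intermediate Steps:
3065 + ((2*(-14) + 9) - (-52)*(-3)) = 3065 + ((-28 + 9) - 1*156) = 3065 + (-19 - 156) = 3065 - 175 = 2890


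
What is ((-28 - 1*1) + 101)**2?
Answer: 5184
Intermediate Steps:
((-28 - 1*1) + 101)**2 = ((-28 - 1) + 101)**2 = (-29 + 101)**2 = 72**2 = 5184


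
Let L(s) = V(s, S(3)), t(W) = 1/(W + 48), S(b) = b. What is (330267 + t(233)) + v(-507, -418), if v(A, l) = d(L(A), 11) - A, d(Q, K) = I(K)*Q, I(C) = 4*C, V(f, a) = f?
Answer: 86678947/281 ≈ 3.0847e+5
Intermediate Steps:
t(W) = 1/(48 + W)
L(s) = s
d(Q, K) = 4*K*Q (d(Q, K) = (4*K)*Q = 4*K*Q)
v(A, l) = 43*A (v(A, l) = 4*11*A - A = 44*A - A = 43*A)
(330267 + t(233)) + v(-507, -418) = (330267 + 1/(48 + 233)) + 43*(-507) = (330267 + 1/281) - 21801 = 92805028/281 - 21801 = 86678947/281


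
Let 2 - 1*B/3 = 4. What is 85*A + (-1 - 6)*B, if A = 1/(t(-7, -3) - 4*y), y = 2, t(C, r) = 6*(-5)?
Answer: 1511/38 ≈ 39.763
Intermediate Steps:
B = -6 (B = 6 - 3*4 = 6 - 12 = -6)
t(C, r) = -30
A = -1/38 (A = 1/(-30 - 4*2) = 1/(-30 - 8) = 1/(-38) = -1/38 ≈ -0.026316)
85*A + (-1 - 6)*B = 85*(-1/38) + (-1 - 6)*(-6) = -85/38 - 7*(-6) = -85/38 + 42 = 1511/38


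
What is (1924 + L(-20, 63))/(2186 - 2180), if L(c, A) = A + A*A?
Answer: 2978/3 ≈ 992.67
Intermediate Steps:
L(c, A) = A + A²
(1924 + L(-20, 63))/(2186 - 2180) = (1924 + 63*(1 + 63))/(2186 - 2180) = (1924 + 63*64)/6 = (1924 + 4032)*(⅙) = 5956*(⅙) = 2978/3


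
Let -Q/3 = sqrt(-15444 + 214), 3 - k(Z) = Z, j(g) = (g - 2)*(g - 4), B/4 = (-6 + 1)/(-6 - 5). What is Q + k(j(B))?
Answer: 315/121 - 3*I*sqrt(15230) ≈ 2.6033 - 370.23*I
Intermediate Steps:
B = 20/11 (B = 4*((-6 + 1)/(-6 - 5)) = 4*(-5/(-11)) = 4*(-5*(-1/11)) = 4*(5/11) = 20/11 ≈ 1.8182)
j(g) = (-4 + g)*(-2 + g) (j(g) = (-2 + g)*(-4 + g) = (-4 + g)*(-2 + g))
k(Z) = 3 - Z
Q = -3*I*sqrt(15230) (Q = -3*sqrt(-15444 + 214) = -3*I*sqrt(15230) ≈ -370.23*I)
Q + k(j(B)) = -3*I*sqrt(15230) + (3 - (8 + (20/11)**2 - 6*20/11)) = -3*I*sqrt(15230) + (3 - (8 + 400/121 - 120/11)) = -3*I*sqrt(15230) + (3 - 1*48/121) = -3*I*sqrt(15230) + (3 - 48/121) = -3*I*sqrt(15230) + 315/121 = 315/121 - 3*I*sqrt(15230)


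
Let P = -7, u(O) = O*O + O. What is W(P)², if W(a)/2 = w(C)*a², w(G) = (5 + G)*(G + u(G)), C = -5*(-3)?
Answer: 249800040000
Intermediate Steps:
u(O) = O + O² (u(O) = O² + O = O + O²)
C = 15
w(G) = (5 + G)*(G + G*(1 + G))
W(a) = 10200*a² (W(a) = 2*((15*(10 + 15² + 7*15))*a²) = 2*((15*(10 + 225 + 105))*a²) = 2*((15*340)*a²) = 2*(5100*a²) = 10200*a²)
W(P)² = (10200*(-7)²)² = (10200*49)² = 499800² = 249800040000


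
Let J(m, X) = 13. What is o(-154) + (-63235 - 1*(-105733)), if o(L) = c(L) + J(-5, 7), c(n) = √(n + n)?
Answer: 42511 + 2*I*√77 ≈ 42511.0 + 17.55*I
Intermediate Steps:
c(n) = √2*√n (c(n) = √(2*n) = √2*√n)
o(L) = 13 + √2*√L (o(L) = √2*√L + 13 = 13 + √2*√L)
o(-154) + (-63235 - 1*(-105733)) = (13 + √2*√(-154)) + (-63235 - 1*(-105733)) = (13 + √2*(I*√154)) + (-63235 + 105733) = (13 + 2*I*√77) + 42498 = 42511 + 2*I*√77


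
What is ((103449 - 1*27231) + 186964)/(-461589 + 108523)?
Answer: -131591/176533 ≈ -0.74542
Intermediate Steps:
((103449 - 1*27231) + 186964)/(-461589 + 108523) = ((103449 - 27231) + 186964)/(-353066) = (76218 + 186964)*(-1/353066) = 263182*(-1/353066) = -131591/176533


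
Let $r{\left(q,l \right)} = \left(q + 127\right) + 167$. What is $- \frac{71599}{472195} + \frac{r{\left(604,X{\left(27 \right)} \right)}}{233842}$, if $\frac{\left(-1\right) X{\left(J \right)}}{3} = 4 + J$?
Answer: $- \frac{8159411124}{55209511595} \approx -0.14779$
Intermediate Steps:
$X{\left(J \right)} = -12 - 3 J$ ($X{\left(J \right)} = - 3 \left(4 + J\right) = -12 - 3 J$)
$r{\left(q,l \right)} = 294 + q$ ($r{\left(q,l \right)} = \left(127 + q\right) + 167 = 294 + q$)
$- \frac{71599}{472195} + \frac{r{\left(604,X{\left(27 \right)} \right)}}{233842} = - \frac{71599}{472195} + \frac{294 + 604}{233842} = \left(-71599\right) \frac{1}{472195} + 898 \cdot \frac{1}{233842} = - \frac{71599}{472195} + \frac{449}{116921} = - \frac{8159411124}{55209511595}$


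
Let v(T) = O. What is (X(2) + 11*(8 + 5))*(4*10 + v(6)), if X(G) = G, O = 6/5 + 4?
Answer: 6554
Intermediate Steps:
O = 26/5 (O = 6*(⅕) + 4 = 6/5 + 4 = 26/5 ≈ 5.2000)
v(T) = 26/5
(X(2) + 11*(8 + 5))*(4*10 + v(6)) = (2 + 11*(8 + 5))*(4*10 + 26/5) = (2 + 11*13)*(40 + 26/5) = (2 + 143)*(226/5) = 145*(226/5) = 6554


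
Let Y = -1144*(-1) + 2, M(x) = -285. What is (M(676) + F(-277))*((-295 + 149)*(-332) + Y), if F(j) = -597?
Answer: -43763076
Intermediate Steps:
Y = 1146 (Y = -26*(-44) + 2 = 1144 + 2 = 1146)
(M(676) + F(-277))*((-295 + 149)*(-332) + Y) = (-285 - 597)*((-295 + 149)*(-332) + 1146) = -882*(-146*(-332) + 1146) = -882*(48472 + 1146) = -882*49618 = -43763076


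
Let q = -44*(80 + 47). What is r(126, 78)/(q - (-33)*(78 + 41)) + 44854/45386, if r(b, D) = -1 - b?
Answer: 3648478/3426643 ≈ 1.0647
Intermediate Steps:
q = -5588 (q = -44*127 = -5588)
r(126, 78)/(q - (-33)*(78 + 41)) + 44854/45386 = (-1 - 1*126)/(-5588 - (-33)*(78 + 41)) + 44854/45386 = (-1 - 126)/(-5588 - (-33)*119) + 44854*(1/45386) = -127/(-5588 - 1*(-3927)) + 22427/22693 = -127/(-5588 + 3927) + 22427/22693 = -127/(-1661) + 22427/22693 = -127*(-1/1661) + 22427/22693 = 127/1661 + 22427/22693 = 3648478/3426643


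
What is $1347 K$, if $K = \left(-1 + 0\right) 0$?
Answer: $0$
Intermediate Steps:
$K = 0$ ($K = \left(-1\right) 0 = 0$)
$1347 K = 1347 \cdot 0 = 0$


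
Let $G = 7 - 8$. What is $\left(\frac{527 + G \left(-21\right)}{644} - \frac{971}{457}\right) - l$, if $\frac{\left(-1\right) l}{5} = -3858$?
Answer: $- \frac{1419394052}{73577} \approx -19291.0$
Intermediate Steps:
$l = 19290$ ($l = \left(-5\right) \left(-3858\right) = 19290$)
$G = -1$ ($G = 7 - 8 = -1$)
$\left(\frac{527 + G \left(-21\right)}{644} - \frac{971}{457}\right) - l = \left(\frac{527 - -21}{644} - \frac{971}{457}\right) - 19290 = \left(\left(527 + 21\right) \frac{1}{644} - \frac{971}{457}\right) - 19290 = \left(548 \cdot \frac{1}{644} - \frac{971}{457}\right) - 19290 = \left(\frac{137}{161} - \frac{971}{457}\right) - 19290 = - \frac{93722}{73577} - 19290 = - \frac{1419394052}{73577}$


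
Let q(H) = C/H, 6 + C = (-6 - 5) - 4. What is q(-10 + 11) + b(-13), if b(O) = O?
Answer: -34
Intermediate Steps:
C = -21 (C = -6 + ((-6 - 5) - 4) = -6 + (-11 - 4) = -6 - 15 = -21)
q(H) = -21/H
q(-10 + 11) + b(-13) = -21/(-10 + 11) - 13 = -21/1 - 13 = -21*1 - 13 = -21 - 13 = -34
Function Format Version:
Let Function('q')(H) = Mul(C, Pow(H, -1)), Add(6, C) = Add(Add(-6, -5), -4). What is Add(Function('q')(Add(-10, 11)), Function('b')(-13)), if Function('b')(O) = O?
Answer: -34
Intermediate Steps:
C = -21 (C = Add(-6, Add(Add(-6, -5), -4)) = Add(-6, Add(-11, -4)) = Add(-6, -15) = -21)
Function('q')(H) = Mul(-21, Pow(H, -1))
Add(Function('q')(Add(-10, 11)), Function('b')(-13)) = Add(Mul(-21, Pow(Add(-10, 11), -1)), -13) = Add(Mul(-21, Pow(1, -1)), -13) = Add(Mul(-21, 1), -13) = Add(-21, -13) = -34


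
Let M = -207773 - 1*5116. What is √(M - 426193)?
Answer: I*√639082 ≈ 799.43*I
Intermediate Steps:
M = -212889 (M = -207773 - 5116 = -212889)
√(M - 426193) = √(-212889 - 426193) = √(-639082) = I*√639082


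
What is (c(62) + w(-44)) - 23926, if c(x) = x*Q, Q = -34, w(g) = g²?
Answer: -24098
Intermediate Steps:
c(x) = -34*x (c(x) = x*(-34) = -34*x)
(c(62) + w(-44)) - 23926 = (-34*62 + (-44)²) - 23926 = (-2108 + 1936) - 23926 = -172 - 23926 = -24098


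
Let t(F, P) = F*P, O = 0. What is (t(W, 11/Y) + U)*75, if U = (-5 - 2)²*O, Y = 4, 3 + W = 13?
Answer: 4125/2 ≈ 2062.5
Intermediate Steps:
W = 10 (W = -3 + 13 = 10)
U = 0 (U = (-5 - 2)²*0 = (-7)²*0 = 49*0 = 0)
(t(W, 11/Y) + U)*75 = (10*(11/4) + 0)*75 = (55/2 + 0)*75 = (55/2)*75 = 4125/2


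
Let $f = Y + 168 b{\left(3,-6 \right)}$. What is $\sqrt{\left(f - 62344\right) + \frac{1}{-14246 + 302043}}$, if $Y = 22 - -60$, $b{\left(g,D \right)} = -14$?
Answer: $\frac{i \sqrt{5351791092598529}}{287797} \approx 254.19 i$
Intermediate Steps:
$Y = 82$ ($Y = 22 + 60 = 82$)
$f = -2270$ ($f = 82 + 168 \left(-14\right) = 82 - 2352 = -2270$)
$\sqrt{\left(f - 62344\right) + \frac{1}{-14246 + 302043}} = \sqrt{\left(-2270 - 62344\right) + \frac{1}{-14246 + 302043}} = \sqrt{\left(-2270 - 62344\right) + \frac{1}{287797}} = \sqrt{-64614 + \frac{1}{287797}} = \sqrt{- \frac{18595715357}{287797}} = \frac{i \sqrt{5351791092598529}}{287797}$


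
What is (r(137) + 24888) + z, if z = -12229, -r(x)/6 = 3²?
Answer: 12605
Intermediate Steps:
r(x) = -54 (r(x) = -6*3² = -6*9 = -54)
(r(137) + 24888) + z = (-54 + 24888) - 12229 = 24834 - 12229 = 12605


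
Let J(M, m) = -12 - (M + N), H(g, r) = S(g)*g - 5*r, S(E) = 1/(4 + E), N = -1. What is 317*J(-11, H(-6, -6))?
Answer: 0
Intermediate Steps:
H(g, r) = -5*r + g/(4 + g) (H(g, r) = g/(4 + g) - 5*r = -5*r + g/(4 + g))
J(M, m) = -11 - M (J(M, m) = -12 - (M - 1) = -12 - (-1 + M) = -12 + (1 - M) = -11 - M)
317*J(-11, H(-6, -6)) = 317*(-11 - 1*(-11)) = 317*(-11 + 11) = 317*0 = 0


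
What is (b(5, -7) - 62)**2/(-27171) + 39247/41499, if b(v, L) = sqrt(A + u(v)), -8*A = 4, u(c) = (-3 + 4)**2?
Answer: 201519407/250570962 + 62*sqrt(2)/27171 ≈ 0.80747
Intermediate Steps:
u(c) = 1 (u(c) = 1**2 = 1)
A = -1/2 (A = -1/8*4 = -1/2 ≈ -0.50000)
b(v, L) = sqrt(2)/2 (b(v, L) = sqrt(-1/2 + 1) = sqrt(1/2) = sqrt(2)/2)
(b(5, -7) - 62)**2/(-27171) + 39247/41499 = (sqrt(2)/2 - 62)**2/(-27171) + 39247/41499 = (-62 + sqrt(2)/2)**2*(-1/27171) + 39247*(1/41499) = -(-62 + sqrt(2)/2)**2/27171 + 39247/41499 = 39247/41499 - (-62 + sqrt(2)/2)**2/27171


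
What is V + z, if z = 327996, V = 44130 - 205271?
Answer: 166855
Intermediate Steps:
V = -161141
V + z = -161141 + 327996 = 166855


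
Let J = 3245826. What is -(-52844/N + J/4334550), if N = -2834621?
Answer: -1571623583691/2047801075925 ≈ -0.76747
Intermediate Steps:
-(-52844/N + J/4334550) = -(-52844/(-2834621) + 3245826/4334550) = -(-52844*(-1/2834621) + 3245826*(1/4334550)) = -(52844/2834621 + 540971/722425) = -1*1571623583691/2047801075925 = -1571623583691/2047801075925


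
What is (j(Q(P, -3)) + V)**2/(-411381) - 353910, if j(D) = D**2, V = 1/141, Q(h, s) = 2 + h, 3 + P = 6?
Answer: -67314222709702/190201527 ≈ -3.5391e+5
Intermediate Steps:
P = 3 (P = -3 + 6 = 3)
V = 1/141 ≈ 0.0070922
(j(Q(P, -3)) + V)**2/(-411381) - 353910 = ((2 + 3)**2 + 1/141)**2/(-411381) - 353910 = (5**2 + 1/141)**2*(-1/411381) - 353910 = (25 + 1/141)**2*(-1/411381) - 353910 = (3526/141)**2*(-1/411381) - 353910 = (12432676/19881)*(-1/411381) - 353910 = -289132/190201527 - 353910 = -67314222709702/190201527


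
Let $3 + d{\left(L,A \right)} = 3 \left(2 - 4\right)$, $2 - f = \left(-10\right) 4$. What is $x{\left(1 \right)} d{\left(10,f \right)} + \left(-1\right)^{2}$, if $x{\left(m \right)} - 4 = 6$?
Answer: $-89$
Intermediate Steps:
$f = 42$ ($f = 2 - \left(-10\right) 4 = 2 - -40 = 2 + 40 = 42$)
$x{\left(m \right)} = 10$ ($x{\left(m \right)} = 4 + 6 = 10$)
$d{\left(L,A \right)} = -9$ ($d{\left(L,A \right)} = -3 + 3 \left(2 - 4\right) = -3 + 3 \left(-2\right) = -3 - 6 = -9$)
$x{\left(1 \right)} d{\left(10,f \right)} + \left(-1\right)^{2} = 10 \left(-9\right) + \left(-1\right)^{2} = -90 + 1 = -89$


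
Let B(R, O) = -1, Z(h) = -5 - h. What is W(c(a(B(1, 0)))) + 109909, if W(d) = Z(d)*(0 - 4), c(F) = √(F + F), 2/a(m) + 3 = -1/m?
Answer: 109929 + 4*I*√2 ≈ 1.0993e+5 + 5.6569*I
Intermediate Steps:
a(m) = 2/(-3 - 1/m)
c(F) = √2*√F (c(F) = √(2*F) = √2*√F)
W(d) = 20 + 4*d (W(d) = (-5 - d)*(0 - 4) = (-5 - d)*(-4) = 20 + 4*d)
W(c(a(B(1, 0)))) + 109909 = (20 + 4*(√2*√(-2*(-1)/(1 + 3*(-1))))) + 109909 = (20 + 4*(√2*√(-2*(-1)/(1 - 3)))) + 109909 = (20 + 4*(√2*√(-2*(-1)/(-2)))) + 109909 = (20 + 4*(√2*√(-2*(-1)*(-½)))) + 109909 = (20 + 4*(√2*√(-1))) + 109909 = (20 + 4*(√2*I)) + 109909 = (20 + 4*(I*√2)) + 109909 = (20 + 4*I*√2) + 109909 = 109929 + 4*I*√2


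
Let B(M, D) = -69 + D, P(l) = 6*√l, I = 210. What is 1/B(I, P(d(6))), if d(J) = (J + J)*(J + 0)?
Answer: -23/723 - 4*√2/241 ≈ -0.055284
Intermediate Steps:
d(J) = 2*J² (d(J) = (2*J)*J = 2*J²)
1/B(I, P(d(6))) = 1/(-69 + 6*√(2*6²)) = 1/(-69 + 6*√(2*36)) = 1/(-69 + 6*√72) = 1/(-69 + 6*(6*√2)) = 1/(-69 + 36*√2)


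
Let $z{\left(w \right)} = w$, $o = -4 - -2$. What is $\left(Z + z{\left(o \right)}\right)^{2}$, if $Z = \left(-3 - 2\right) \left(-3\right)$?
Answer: $169$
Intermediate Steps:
$o = -2$ ($o = -4 + 2 = -2$)
$Z = 15$ ($Z = \left(-5\right) \left(-3\right) = 15$)
$\left(Z + z{\left(o \right)}\right)^{2} = \left(15 - 2\right)^{2} = 13^{2} = 169$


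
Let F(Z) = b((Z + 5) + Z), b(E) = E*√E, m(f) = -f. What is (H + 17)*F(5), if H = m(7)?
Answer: 150*√15 ≈ 580.95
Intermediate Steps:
H = -7 (H = -1*7 = -7)
b(E) = E^(3/2)
F(Z) = (5 + 2*Z)^(3/2) (F(Z) = ((Z + 5) + Z)^(3/2) = ((5 + Z) + Z)^(3/2) = (5 + 2*Z)^(3/2))
(H + 17)*F(5) = (-7 + 17)*(5 + 2*5)^(3/2) = 10*(5 + 10)^(3/2) = 10*15^(3/2) = 10*(15*√15) = 150*√15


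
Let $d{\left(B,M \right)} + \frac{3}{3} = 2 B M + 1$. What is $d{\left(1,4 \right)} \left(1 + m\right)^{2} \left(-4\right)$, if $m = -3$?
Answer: $-128$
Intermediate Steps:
$d{\left(B,M \right)} = 2 B M$ ($d{\left(B,M \right)} = -1 + \left(2 B M + 1\right) = -1 + \left(1 + 2 B M\right) = 2 B M$)
$d{\left(1,4 \right)} \left(1 + m\right)^{2} \left(-4\right) = 2 \cdot 1 \cdot 4 \left(1 - 3\right)^{2} \left(-4\right) = 8 \left(-2\right)^{2} \left(-4\right) = 8 \cdot 4 \left(-4\right) = 32 \left(-4\right) = -128$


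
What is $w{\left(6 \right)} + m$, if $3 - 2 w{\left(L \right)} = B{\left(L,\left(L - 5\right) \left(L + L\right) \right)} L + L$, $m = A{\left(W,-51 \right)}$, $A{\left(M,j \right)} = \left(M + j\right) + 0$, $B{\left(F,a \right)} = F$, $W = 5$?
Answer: $- \frac{131}{2} \approx -65.5$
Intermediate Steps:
$A{\left(M,j \right)} = M + j$
$m = -46$ ($m = 5 - 51 = -46$)
$w{\left(L \right)} = \frac{3}{2} - \frac{L}{2} - \frac{L^{2}}{2}$ ($w{\left(L \right)} = \frac{3}{2} - \frac{L L + L}{2} = \frac{3}{2} - \frac{L^{2} + L}{2} = \frac{3}{2} - \frac{L + L^{2}}{2} = \frac{3}{2} - \left(\frac{L}{2} + \frac{L^{2}}{2}\right) = \frac{3}{2} - \frac{L}{2} - \frac{L^{2}}{2}$)
$w{\left(6 \right)} + m = \left(\frac{3}{2} - 3 - \frac{6^{2}}{2}\right) - 46 = \left(\frac{3}{2} - 3 - 18\right) - 46 = - \frac{39}{2} - 46 = - \frac{131}{2}$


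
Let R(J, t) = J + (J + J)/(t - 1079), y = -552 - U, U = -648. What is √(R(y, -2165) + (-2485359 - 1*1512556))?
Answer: I*√2629449549427/811 ≈ 1999.5*I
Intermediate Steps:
y = 96 (y = -552 - 1*(-648) = -552 + 648 = 96)
R(J, t) = J + 2*J/(-1079 + t) (R(J, t) = J + (2*J)/(-1079 + t) = J + 2*J/(-1079 + t))
√(R(y, -2165) + (-2485359 - 1*1512556)) = √(96*(-1077 - 2165)/(-1079 - 2165) + (-2485359 - 1*1512556)) = √(96*(-3242)/(-3244) + (-2485359 - 1512556)) = √(96*(-1/3244)*(-3242) - 3997915) = √(77808/811 - 3997915) = √(-3242231257/811) = I*√2629449549427/811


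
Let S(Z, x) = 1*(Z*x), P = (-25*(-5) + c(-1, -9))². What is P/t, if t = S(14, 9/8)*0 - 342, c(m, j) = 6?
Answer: -17161/342 ≈ -50.178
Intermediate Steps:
P = 17161 (P = (-25*(-5) + 6)² = (125 + 6)² = 131² = 17161)
S(Z, x) = Z*x
t = -342 (t = (14*(9/8))*0 - 342 = (63/4)*0 - 342 = 0 - 342 = -342)
P/t = 17161/(-342) = 17161*(-1/342) = -17161/342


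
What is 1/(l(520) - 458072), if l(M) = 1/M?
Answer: -520/238197439 ≈ -2.1831e-6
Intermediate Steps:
1/(l(520) - 458072) = 1/(1/520 - 458072) = 1/(-238197439/520) = -520/238197439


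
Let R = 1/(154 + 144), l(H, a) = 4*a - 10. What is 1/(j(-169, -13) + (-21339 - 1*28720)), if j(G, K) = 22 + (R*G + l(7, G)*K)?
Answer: -298/12253631 ≈ -2.4319e-5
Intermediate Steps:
l(H, a) = -10 + 4*a
R = 1/298 ≈ 0.0033557
j(G, K) = 22 + G/298 + K*(-10 + 4*G) (j(G, K) = 22 + (G/298 + (-10 + 4*G)*K) = 22 + (G/298 + K*(-10 + 4*G)) = 22 + G/298 + K*(-10 + 4*G))
1/(j(-169, -13) + (-21339 - 1*28720)) = 1/((22 + (1/298)*(-169) + 2*(-13)*(-5 + 2*(-169))) + (-21339 - 1*28720)) = 1/((22 - 169/298 + 2*(-13)*(-5 - 338)) + (-21339 - 28720)) = 1/((22 - 169/298 + 2*(-13)*(-343)) - 50059) = 1/((22 - 169/298 + 8918) - 50059) = 1/(2663951/298 - 50059) = 1/(-12253631/298) = -298/12253631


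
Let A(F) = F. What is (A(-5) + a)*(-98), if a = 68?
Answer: -6174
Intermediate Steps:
(A(-5) + a)*(-98) = (-5 + 68)*(-98) = 63*(-98) = -6174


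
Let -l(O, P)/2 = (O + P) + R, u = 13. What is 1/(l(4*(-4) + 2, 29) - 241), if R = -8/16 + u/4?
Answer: -2/553 ≈ -0.0036166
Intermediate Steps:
R = 11/4 (R = -8/16 + 13/4 = -8*1/16 + 13*(¼) = -½ + 13/4 = 11/4 ≈ 2.7500)
l(O, P) = -11/2 - 2*O - 2*P (l(O, P) = -2*((O + P) + 11/4) = -2*(11/4 + O + P) = -11/2 - 2*O - 2*P)
1/(l(4*(-4) + 2, 29) - 241) = 1/((-11/2 - 2*(4*(-4) + 2) - 2*29) - 241) = 1/((-11/2 - 2*(-16 + 2) - 58) - 241) = 1/((-11/2 - 2*(-14) - 58) - 241) = 1/((-11/2 + 28 - 58) - 241) = 1/(-71/2 - 241) = 1/(-553/2) = -2/553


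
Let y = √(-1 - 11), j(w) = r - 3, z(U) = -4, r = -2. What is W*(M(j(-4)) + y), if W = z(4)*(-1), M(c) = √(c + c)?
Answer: 4*I*(√10 + 2*√3) ≈ 26.506*I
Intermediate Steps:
j(w) = -5 (j(w) = -2 - 3 = -5)
M(c) = √2*√c (M(c) = √(2*c) = √2*√c)
W = 4 (W = -4*(-1) = 4)
y = 2*I*√3 (y = √(-12) = 2*I*√3 ≈ 3.4641*I)
W*(M(j(-4)) + y) = 4*(√2*√(-5) + 2*I*√3) = 4*(√2*(I*√5) + 2*I*√3) = 4*(I*√10 + 2*I*√3) = 4*I*√10 + 8*I*√3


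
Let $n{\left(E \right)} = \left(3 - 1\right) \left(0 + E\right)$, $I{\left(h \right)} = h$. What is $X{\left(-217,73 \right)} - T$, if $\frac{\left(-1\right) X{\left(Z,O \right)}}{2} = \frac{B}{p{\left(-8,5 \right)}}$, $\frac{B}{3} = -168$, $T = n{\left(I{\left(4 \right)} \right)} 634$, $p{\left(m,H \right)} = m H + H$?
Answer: $- \frac{25504}{5} \approx -5100.8$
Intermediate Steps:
$n{\left(E \right)} = 2 E$
$p{\left(m,H \right)} = H + H m$ ($p{\left(m,H \right)} = H m + H = H + H m$)
$T = 5072$ ($T = 2 \cdot 4 \cdot 634 = 8 \cdot 634 = 5072$)
$B = -504$ ($B = 3 \left(-168\right) = -504$)
$X{\left(Z,O \right)} = - \frac{144}{5}$ ($X{\left(Z,O \right)} = - 2 \left(- \frac{504}{5 \left(1 - 8\right)}\right) = - 2 \left(- \frac{504}{5 \left(-7\right)}\right) = - 2 \left(- \frac{504}{-35}\right) = - 2 \left(\left(-504\right) \left(- \frac{1}{35}\right)\right) = \left(-2\right) \frac{72}{5} = - \frac{144}{5}$)
$X{\left(-217,73 \right)} - T = - \frac{144}{5} - 5072 = - \frac{25504}{5}$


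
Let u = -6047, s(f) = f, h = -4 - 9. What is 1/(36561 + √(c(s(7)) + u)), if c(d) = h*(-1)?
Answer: 5223/190958965 - I*√6034/1336712755 ≈ 2.7351e-5 - 5.8112e-8*I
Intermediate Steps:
h = -13
c(d) = 13 (c(d) = -13*(-1) = 13)
1/(36561 + √(c(s(7)) + u)) = 1/(36561 + √(13 - 6047)) = 1/(36561 + √(-6034)) = 1/(36561 + I*√6034)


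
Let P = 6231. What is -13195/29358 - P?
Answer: -26134699/4194 ≈ -6231.5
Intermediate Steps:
-13195/29358 - P = -13195/29358 - 1*6231 = -13195*1/29358 - 6231 = -1885/4194 - 6231 = -26134699/4194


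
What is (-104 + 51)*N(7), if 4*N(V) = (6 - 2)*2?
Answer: -106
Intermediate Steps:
N(V) = 2 (N(V) = ((6 - 2)*2)/4 = (4*2)/4 = (¼)*8 = 2)
(-104 + 51)*N(7) = (-104 + 51)*2 = -53*2 = -106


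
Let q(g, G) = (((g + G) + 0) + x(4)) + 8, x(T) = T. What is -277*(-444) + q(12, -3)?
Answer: 123009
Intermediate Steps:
q(g, G) = 12 + G + g (q(g, G) = (((g + G) + 0) + 4) + 8 = (((G + g) + 0) + 4) + 8 = ((G + g) + 4) + 8 = (4 + G + g) + 8 = 12 + G + g)
-277*(-444) + q(12, -3) = -277*(-444) + (12 - 3 + 12) = 122988 + 21 = 123009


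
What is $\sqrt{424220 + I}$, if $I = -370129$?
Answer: $\sqrt{54091} \approx 232.57$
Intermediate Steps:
$\sqrt{424220 + I} = \sqrt{424220 - 370129} = \sqrt{54091}$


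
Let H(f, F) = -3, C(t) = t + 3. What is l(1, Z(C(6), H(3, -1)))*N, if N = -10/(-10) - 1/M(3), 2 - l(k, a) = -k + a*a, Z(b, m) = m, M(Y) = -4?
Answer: -15/2 ≈ -7.5000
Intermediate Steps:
C(t) = 3 + t
l(k, a) = 2 + k - a² (l(k, a) = 2 - (-k + a*a) = 2 - (-k + a²) = 2 - (a² - k) = 2 + (k - a²) = 2 + k - a²)
N = 5/4 (N = -10/(-10) - 1/(-4) = -10*(-⅒) - 1*(-¼) = 1 + ¼ = 5/4 ≈ 1.2500)
l(1, Z(C(6), H(3, -1)))*N = (2 + 1 - 1*(-3)²)*(5/4) = (2 + 1 - 1*9)*(5/4) = (2 + 1 - 9)*(5/4) = -6*5/4 = -15/2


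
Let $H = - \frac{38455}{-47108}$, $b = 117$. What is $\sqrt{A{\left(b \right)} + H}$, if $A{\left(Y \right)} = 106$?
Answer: $\frac{\sqrt{59260721631}}{23554} \approx 10.335$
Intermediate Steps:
$H = \frac{38455}{47108}$ ($H = \left(-38455\right) \left(- \frac{1}{47108}\right) = \frac{38455}{47108} \approx 0.81632$)
$\sqrt{A{\left(b \right)} + H} = \sqrt{106 + \frac{38455}{47108}} = \sqrt{\frac{5031903}{47108}} = \frac{\sqrt{59260721631}}{23554}$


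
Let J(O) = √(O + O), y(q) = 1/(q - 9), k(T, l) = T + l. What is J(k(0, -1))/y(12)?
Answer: 3*I*√2 ≈ 4.2426*I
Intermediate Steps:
y(q) = 1/(-9 + q)
J(O) = √2*√O (J(O) = √(2*O) = √2*√O)
J(k(0, -1))/y(12) = (√2*√(0 - 1))/(1/(-9 + 12)) = (√2*√(-1))/(1/3) = (√2*I)/(⅓) = (I*√2)*3 = 3*I*√2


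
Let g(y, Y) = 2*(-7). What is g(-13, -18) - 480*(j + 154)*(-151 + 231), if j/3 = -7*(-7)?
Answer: -11558414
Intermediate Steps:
j = 147 (j = 3*(-7*(-7)) = 3*49 = 147)
g(y, Y) = -14
g(-13, -18) - 480*(j + 154)*(-151 + 231) = -14 - 480*(147 + 154)*(-151 + 231) = -14 - 144480*80 = -14 - 480*24080 = -14 - 11558400 = -11558414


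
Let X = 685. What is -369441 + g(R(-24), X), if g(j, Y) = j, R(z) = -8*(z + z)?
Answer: -369057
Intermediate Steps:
R(z) = -16*z
-369441 + g(R(-24), X) = -369441 - 16*(-24) = -369441 + 384 = -369057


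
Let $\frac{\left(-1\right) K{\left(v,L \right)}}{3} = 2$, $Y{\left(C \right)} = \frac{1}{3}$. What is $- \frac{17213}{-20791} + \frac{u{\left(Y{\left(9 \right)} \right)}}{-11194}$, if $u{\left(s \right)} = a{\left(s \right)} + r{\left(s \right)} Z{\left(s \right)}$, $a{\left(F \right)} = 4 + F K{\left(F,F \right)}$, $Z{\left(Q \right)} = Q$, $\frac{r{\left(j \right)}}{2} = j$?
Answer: $\frac{866862539}{1047305043} \approx 0.82771$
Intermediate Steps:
$Y{\left(C \right)} = \frac{1}{3}$
$r{\left(j \right)} = 2 j$
$K{\left(v,L \right)} = -6$ ($K{\left(v,L \right)} = \left(-3\right) 2 = -6$)
$a{\left(F \right)} = 4 - 6 F$ ($a{\left(F \right)} = 4 + F \left(-6\right) = 4 - 6 F$)
$u{\left(s \right)} = 4 - 6 s + 2 s^{2}$ ($u{\left(s \right)} = \left(4 - 6 s\right) + 2 s s = \left(4 - 6 s\right) + 2 s^{2} = 4 - 6 s + 2 s^{2}$)
$- \frac{17213}{-20791} + \frac{u{\left(Y{\left(9 \right)} \right)}}{-11194} = - \frac{17213}{-20791} + \frac{4 - 2 + \frac{2}{9}}{-11194} = \left(-17213\right) \left(- \frac{1}{20791}\right) + \left(4 - 2 + 2 \cdot \frac{1}{9}\right) \left(- \frac{1}{11194}\right) = \frac{17213}{20791} + \left(4 - 2 + \frac{2}{9}\right) \left(- \frac{1}{11194}\right) = \frac{17213}{20791} + \frac{20}{9} \left(- \frac{1}{11194}\right) = \frac{17213}{20791} - \frac{10}{50373} = \frac{866862539}{1047305043}$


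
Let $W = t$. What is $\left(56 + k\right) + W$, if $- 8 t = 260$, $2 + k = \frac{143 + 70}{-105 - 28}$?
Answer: $\frac{5293}{266} \approx 19.898$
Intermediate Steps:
$k = - \frac{479}{133}$ ($k = -2 + \frac{143 + 70}{-105 - 28} = -2 + \frac{213}{-133} = -2 + 213 \left(- \frac{1}{133}\right) = -2 - \frac{213}{133} = - \frac{479}{133} \approx -3.6015$)
$t = - \frac{65}{2}$ ($t = \left(- \frac{1}{8}\right) 260 = - \frac{65}{2} \approx -32.5$)
$W = - \frac{65}{2} \approx -32.5$
$\left(56 + k\right) + W = \left(56 - \frac{479}{133}\right) - \frac{65}{2} = \frac{6969}{133} - \frac{65}{2} = \frac{5293}{266}$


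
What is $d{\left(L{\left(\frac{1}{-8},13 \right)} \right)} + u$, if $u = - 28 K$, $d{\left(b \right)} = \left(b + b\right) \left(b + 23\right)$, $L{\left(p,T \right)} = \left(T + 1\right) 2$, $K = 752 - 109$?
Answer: $-15148$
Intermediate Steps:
$K = 643$ ($K = 752 - 109 = 643$)
$L{\left(p,T \right)} = 2 + 2 T$ ($L{\left(p,T \right)} = \left(1 + T\right) 2 = 2 + 2 T$)
$d{\left(b \right)} = 2 b \left(23 + b\right)$
$u = -18004$ ($u = \left(-28\right) 643 = -18004$)
$d{\left(L{\left(\frac{1}{-8},13 \right)} \right)} + u = 2 \left(2 + 2 \cdot 13\right) \left(23 + \left(2 + 2 \cdot 13\right)\right) - 18004 = 2 \left(2 + 26\right) \left(23 + \left(2 + 26\right)\right) - 18004 = 2 \cdot 28 \left(23 + 28\right) - 18004 = 2 \cdot 28 \cdot 51 - 18004 = 2856 - 18004 = -15148$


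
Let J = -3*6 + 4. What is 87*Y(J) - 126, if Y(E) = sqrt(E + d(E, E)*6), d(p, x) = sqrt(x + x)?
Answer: -126 + 87*sqrt(-14 + 12*I*sqrt(7)) ≈ 153.88 + 429.3*I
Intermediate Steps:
d(p, x) = sqrt(2)*sqrt(x) (d(p, x) = sqrt(2*x) = sqrt(2)*sqrt(x))
J = -14 (J = -18 + 4 = -14)
Y(E) = sqrt(E + 6*sqrt(2)*sqrt(E)) (Y(E) = sqrt(E + (sqrt(2)*sqrt(E))*6) = sqrt(E + 6*sqrt(2)*sqrt(E)))
87*Y(J) - 126 = 87*sqrt(-14 + 6*sqrt(2)*sqrt(-14)) - 126 = 87*sqrt(-14 + 6*sqrt(2)*(I*sqrt(14))) - 126 = 87*sqrt(-14 + 12*I*sqrt(7)) - 126 = -126 + 87*sqrt(-14 + 12*I*sqrt(7))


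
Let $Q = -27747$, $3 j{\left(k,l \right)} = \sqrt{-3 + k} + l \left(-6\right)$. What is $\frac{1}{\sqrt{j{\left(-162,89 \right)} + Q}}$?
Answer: $\frac{\sqrt{3}}{\sqrt{-83775 + i \sqrt{165}}} \approx 4.5878 \cdot 10^{-7} - 0.0059842 i$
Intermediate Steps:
$j{\left(k,l \right)} = - 2 l + \frac{\sqrt{-3 + k}}{3}$ ($j{\left(k,l \right)} = \frac{\sqrt{-3 + k} + l \left(-6\right)}{3} = \frac{\sqrt{-3 + k} - 6 l}{3} = - 2 l + \frac{\sqrt{-3 + k}}{3}$)
$\frac{1}{\sqrt{j{\left(-162,89 \right)} + Q}} = \frac{1}{\sqrt{\left(\left(-2\right) 89 + \frac{\sqrt{-3 - 162}}{3}\right) - 27747}} = \frac{1}{\sqrt{\left(-178 + \frac{\sqrt{-165}}{3}\right) - 27747}} = \frac{1}{\sqrt{\left(-178 + \frac{i \sqrt{165}}{3}\right) - 27747}} = \frac{1}{\sqrt{-27925 + \frac{i \sqrt{165}}{3}}}$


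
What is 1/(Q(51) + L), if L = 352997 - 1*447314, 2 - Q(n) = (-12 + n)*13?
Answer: -1/94822 ≈ -1.0546e-5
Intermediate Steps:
Q(n) = 158 - 13*n (Q(n) = 2 - (-12 + n)*13 = 2 - (-156 + 13*n) = 2 + (156 - 13*n) = 158 - 13*n)
L = -94317 (L = 352997 - 447314 = -94317)
1/(Q(51) + L) = 1/((158 - 13*51) - 94317) = 1/((158 - 663) - 94317) = 1/(-505 - 94317) = 1/(-94822) = -1/94822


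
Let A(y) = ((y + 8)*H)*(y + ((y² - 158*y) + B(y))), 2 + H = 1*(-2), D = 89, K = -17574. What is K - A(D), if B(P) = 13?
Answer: -2360706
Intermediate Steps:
H = -4 (H = -2 + 1*(-2) = -2 - 2 = -4)
A(y) = (-32 - 4*y)*(13 + y² - 157*y) (A(y) = ((y + 8)*(-4))*(y + ((y² - 158*y) + 13)) = ((8 + y)*(-4))*(y + (13 + y² - 158*y)) = (-32 - 4*y)*(13 + y² - 157*y))
K - A(D) = -17574 - (-416 - 4*89³ + 596*89² + 4972*89) = -17574 - (-416 - 4*704969 + 596*7921 + 442508) = -17574 - (-416 - 2819876 + 4720916 + 442508) = -17574 - 1*2343132 = -17574 - 2343132 = -2360706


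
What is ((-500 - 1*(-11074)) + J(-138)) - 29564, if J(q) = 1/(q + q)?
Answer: -5241241/276 ≈ -18990.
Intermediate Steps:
J(q) = 1/(2*q)
((-500 - 1*(-11074)) + J(-138)) - 29564 = ((-500 - 1*(-11074)) + (½)/(-138)) - 29564 = ((-500 + 11074) + (½)*(-1/138)) - 29564 = (10574 - 1/276) - 29564 = 2918423/276 - 29564 = -5241241/276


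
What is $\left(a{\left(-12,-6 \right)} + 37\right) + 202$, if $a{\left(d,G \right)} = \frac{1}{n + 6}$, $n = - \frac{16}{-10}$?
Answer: $\frac{9087}{38} \approx 239.13$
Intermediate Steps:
$n = \frac{8}{5}$ ($n = \left(-16\right) \left(- \frac{1}{10}\right) = \frac{8}{5} \approx 1.6$)
$a{\left(d,G \right)} = \frac{5}{38}$ ($a{\left(d,G \right)} = \frac{1}{\frac{8}{5} + 6} = \frac{1}{\frac{38}{5}} = \frac{5}{38}$)
$\left(a{\left(-12,-6 \right)} + 37\right) + 202 = \left(\frac{5}{38} + 37\right) + 202 = \frac{1411}{38} + 202 = \frac{9087}{38}$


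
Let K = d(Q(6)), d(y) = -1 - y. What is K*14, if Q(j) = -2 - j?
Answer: 98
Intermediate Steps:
K = 7 (K = -1 - (-2 - 1*6) = -1 - (-2 - 6) = -1 - 1*(-8) = -1 + 8 = 7)
K*14 = 7*14 = 98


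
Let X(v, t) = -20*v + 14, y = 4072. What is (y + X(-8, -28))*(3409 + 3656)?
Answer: 29997990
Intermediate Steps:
X(v, t) = 14 - 20*v
(y + X(-8, -28))*(3409 + 3656) = (4072 + (14 - 20*(-8)))*(3409 + 3656) = (4072 + (14 + 160))*7065 = (4072 + 174)*7065 = 4246*7065 = 29997990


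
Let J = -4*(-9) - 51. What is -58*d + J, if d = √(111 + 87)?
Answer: -15 - 174*√22 ≈ -831.13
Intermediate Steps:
d = 3*√22 (d = √198 = 3*√22 ≈ 14.071)
J = -15 (J = 36 - 51 = -15)
-58*d + J = -174*√22 - 15 = -15 - 174*√22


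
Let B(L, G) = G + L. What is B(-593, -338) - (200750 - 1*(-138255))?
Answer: -339936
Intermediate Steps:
B(-593, -338) - (200750 - 1*(-138255)) = (-338 - 593) - (200750 - 1*(-138255)) = -931 - (200750 + 138255) = -931 - 1*339005 = -931 - 339005 = -339936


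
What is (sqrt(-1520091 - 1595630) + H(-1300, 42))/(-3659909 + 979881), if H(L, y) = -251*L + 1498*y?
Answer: -97304/670007 - I*sqrt(3115721)/2680028 ≈ -0.14523 - 0.00065863*I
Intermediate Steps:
(sqrt(-1520091 - 1595630) + H(-1300, 42))/(-3659909 + 979881) = (sqrt(-1520091 - 1595630) + (-251*(-1300) + 1498*42))/(-3659909 + 979881) = (sqrt(-3115721) + (326300 + 62916))/(-2680028) = (I*sqrt(3115721) + 389216)*(-1/2680028) = (389216 + I*sqrt(3115721))*(-1/2680028) = -97304/670007 - I*sqrt(3115721)/2680028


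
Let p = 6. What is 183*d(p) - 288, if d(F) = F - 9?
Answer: -837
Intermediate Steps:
d(F) = -9 + F
183*d(p) - 288 = 183*(-9 + 6) - 288 = 183*(-3) - 288 = -549 - 288 = -837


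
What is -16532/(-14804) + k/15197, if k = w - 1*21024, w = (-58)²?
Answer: -2550459/56244097 ≈ -0.045346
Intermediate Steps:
w = 3364
k = -17660 (k = 3364 - 1*21024 = 3364 - 21024 = -17660)
-16532/(-14804) + k/15197 = -16532/(-14804) - 17660/15197 = -16532*(-1/14804) - 17660*1/15197 = 4133/3701 - 17660/15197 = -2550459/56244097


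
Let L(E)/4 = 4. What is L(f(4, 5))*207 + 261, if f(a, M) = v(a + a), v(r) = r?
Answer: 3573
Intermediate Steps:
f(a, M) = 2*a (f(a, M) = a + a = 2*a)
L(E) = 16 (L(E) = 4*4 = 16)
L(f(4, 5))*207 + 261 = 16*207 + 261 = 3312 + 261 = 3573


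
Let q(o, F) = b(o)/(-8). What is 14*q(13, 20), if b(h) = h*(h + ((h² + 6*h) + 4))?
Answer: -6006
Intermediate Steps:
b(h) = h*(4 + h² + 7*h) (b(h) = h*(h + (4 + h² + 6*h)) = h*(4 + h² + 7*h))
q(o, F) = -o*(4 + o² + 7*o)/8 (q(o, F) = (o*(4 + o² + 7*o))/(-8) = (o*(4 + o² + 7*o))*(-⅛) = -o*(4 + o² + 7*o)/8)
14*q(13, 20) = 14*(-⅛*13*(4 + 13² + 7*13)) = 14*(-⅛*13*(4 + 169 + 91)) = 14*(-⅛*13*264) = 14*(-429) = -6006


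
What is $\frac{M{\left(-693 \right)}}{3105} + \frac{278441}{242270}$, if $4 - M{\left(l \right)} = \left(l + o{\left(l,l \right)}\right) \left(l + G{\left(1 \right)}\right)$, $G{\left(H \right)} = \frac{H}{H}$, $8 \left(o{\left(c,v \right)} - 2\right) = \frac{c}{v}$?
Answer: $- \frac{766401638}{5014989} \approx -152.82$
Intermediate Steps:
$o{\left(c,v \right)} = 2 + \frac{c}{8 v}$ ($o{\left(c,v \right)} = 2 + \frac{c \frac{1}{v}}{8} = 2 + \frac{c}{8 v}$)
$G{\left(H \right)} = 1$
$M{\left(l \right)} = 4 - \left(1 + l\right) \left(\frac{17}{8} + l\right)$ ($M{\left(l \right)} = 4 - \left(l + \left(2 + \frac{l}{8 l}\right)\right) \left(l + 1\right) = 4 - \left(l + \left(2 + \frac{1}{8}\right)\right) \left(1 + l\right) = 4 - \left(l + \frac{17}{8}\right) \left(1 + l\right) = 4 - \left(\frac{17}{8} + l\right) \left(1 + l\right) = 4 - \left(1 + l\right) \left(\frac{17}{8} + l\right)$)
$\frac{M{\left(-693 \right)}}{3105} + \frac{278441}{242270} = \frac{\frac{15}{8} - \left(-693\right)^{2} - - \frac{17325}{8}}{3105} + \frac{278441}{242270} = \left(\frac{15}{8} - 480249 + \frac{17325}{8}\right) \frac{1}{3105} + 278441 \cdot \frac{1}{242270} = \left(\frac{15}{8} - 480249 + \frac{17325}{8}\right) \frac{1}{3105} + \frac{278441}{242270} = \left(- \frac{956163}{2}\right) \frac{1}{3105} + \frac{278441}{242270} = - \frac{318721}{2070} + \frac{278441}{242270} = - \frac{766401638}{5014989}$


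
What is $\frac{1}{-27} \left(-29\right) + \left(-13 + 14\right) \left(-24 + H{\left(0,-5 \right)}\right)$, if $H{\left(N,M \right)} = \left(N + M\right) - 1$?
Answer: $- \frac{781}{27} \approx -28.926$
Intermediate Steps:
$H{\left(N,M \right)} = -1 + M + N$ ($H{\left(N,M \right)} = \left(M + N\right) - 1 = -1 + M + N$)
$\frac{1}{-27} \left(-29\right) + \left(-13 + 14\right) \left(-24 + H{\left(0,-5 \right)}\right) = \frac{1}{-27} \left(-29\right) + \left(-13 + 14\right) \left(-24 - 6\right) = \left(- \frac{1}{27}\right) \left(-29\right) + 1 \left(-24 - 6\right) = \frac{29}{27} + 1 \left(-30\right) = \frac{29}{27} - 30 = - \frac{781}{27}$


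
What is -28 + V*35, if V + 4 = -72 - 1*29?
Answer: -3703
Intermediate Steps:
V = -105 (V = -4 + (-72 - 1*29) = -4 + (-72 - 29) = -4 - 101 = -105)
-28 + V*35 = -28 - 105*35 = -28 - 3675 = -3703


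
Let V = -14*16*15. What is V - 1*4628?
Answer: -7988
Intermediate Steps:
V = -3360 (V = -224*15 = -3360)
V - 1*4628 = -3360 - 1*4628 = -3360 - 4628 = -7988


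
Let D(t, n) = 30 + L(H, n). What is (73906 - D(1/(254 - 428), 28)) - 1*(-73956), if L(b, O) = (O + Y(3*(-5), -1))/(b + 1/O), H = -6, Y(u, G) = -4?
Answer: 24688616/167 ≈ 1.4784e+5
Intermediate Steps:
L(b, O) = (-4 + O)/(b + 1/O) (L(b, O) = (O - 4)/(b + 1/O) = (-4 + O)/(b + 1/O))
D(t, n) = 30 + n*(-4 + n)/(1 - 6*n) (D(t, n) = 30 + n*(-4 + n)/(1 + n*(-6)) = 30 + n*(-4 + n)/(1 - 6*n))
(73906 - D(1/(254 - 428), 28)) - 1*(-73956) = (73906 - (-30 - 1*28**2 + 184*28)/(-1 + 6*28)) - 1*(-73956) = (73906 - (-30 - 1*784 + 5152)/(-1 + 168)) + 73956 = (73906 - (-30 - 784 + 5152)/167) + 73956 = (73906 - 4338/167) + 73956 = 12337964/167 + 73956 = 24688616/167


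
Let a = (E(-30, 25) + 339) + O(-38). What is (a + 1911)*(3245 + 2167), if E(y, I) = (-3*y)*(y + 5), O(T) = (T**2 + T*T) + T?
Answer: 15424200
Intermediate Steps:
O(T) = T + 2*T**2 (O(T) = (T**2 + T**2) + T = 2*T**2 + T = T + 2*T**2)
E(y, I) = -3*y*(5 + y) (E(y, I) = (-3*y)*(5 + y) = -3*y*(5 + y))
a = 939 (a = (-3*(-30)*(5 - 30) + 339) - 38*(1 + 2*(-38)) = (-3*(-30)*(-25) + 339) - 38*(1 - 76) = (-2250 + 339) - 38*(-75) = -1911 + 2850 = 939)
(a + 1911)*(3245 + 2167) = (939 + 1911)*(3245 + 2167) = 2850*5412 = 15424200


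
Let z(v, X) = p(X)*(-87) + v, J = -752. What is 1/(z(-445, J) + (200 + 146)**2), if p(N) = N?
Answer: 1/184695 ≈ 5.4143e-6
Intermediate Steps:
z(v, X) = v - 87*X (z(v, X) = X*(-87) + v = -87*X + v = v - 87*X)
1/(z(-445, J) + (200 + 146)**2) = 1/((-445 - 87*(-752)) + (200 + 146)**2) = 1/((-445 + 65424) + 346**2) = 1/(64979 + 119716) = 1/184695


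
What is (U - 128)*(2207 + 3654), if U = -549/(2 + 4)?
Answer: -2572979/2 ≈ -1.2865e+6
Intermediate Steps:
U = -183/2 (U = -549/6 = -549*1/6 = -183/2 ≈ -91.500)
(U - 128)*(2207 + 3654) = (-183/2 - 128)*(2207 + 3654) = -439/2*5861 = -2572979/2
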